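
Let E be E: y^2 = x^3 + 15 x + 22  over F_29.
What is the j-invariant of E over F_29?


Delta = -16(4 a^3 + 27 b^2) mod 29 = 23
-1728 * (4 a)^3 = -1728 * (4*15)^3 mod 29 = 9
j = 9 * 23^(-1) mod 29 = 13

j = 13 (mod 29)


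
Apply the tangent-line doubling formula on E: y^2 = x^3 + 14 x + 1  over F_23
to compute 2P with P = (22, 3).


Doubling: s = (3 x1^2 + a) / (2 y1)
s = (3*22^2 + 14) / (2*3) mod 23 = 22
x3 = s^2 - 2 x1 mod 23 = 22^2 - 2*22 = 3
y3 = s (x1 - x3) - y1 mod 23 = 22 * (22 - 3) - 3 = 1

2P = (3, 1)


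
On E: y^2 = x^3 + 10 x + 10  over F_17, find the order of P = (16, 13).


Compute successive multiples of P until we hit O:
  1P = (16, 13)
  2P = (15, 13)
  3P = (3, 4)
  4P = (2, 15)
  5P = (7, 10)
  6P = (13, 5)
  7P = (14, 15)
  8P = (5, 10)
  ... (continuing to 21P)
  21P = O

ord(P) = 21


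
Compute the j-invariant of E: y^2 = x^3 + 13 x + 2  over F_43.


Delta = -16(4 a^3 + 27 b^2) mod 43 = 37
-1728 * (4 a)^3 = -1728 * (4*13)^3 mod 43 = 16
j = 16 * 37^(-1) mod 43 = 26

j = 26 (mod 43)


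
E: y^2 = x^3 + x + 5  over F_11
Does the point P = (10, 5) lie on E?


Check whether y^2 = x^3 + 1 x + 5 (mod 11) for (x, y) = (10, 5).
LHS: y^2 = 5^2 mod 11 = 3
RHS: x^3 + 1 x + 5 = 10^3 + 1*10 + 5 mod 11 = 3
LHS = RHS

Yes, on the curve


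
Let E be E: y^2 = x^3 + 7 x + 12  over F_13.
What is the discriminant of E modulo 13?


4 a^3 + 27 b^2 = 4*7^3 + 27*12^2 = 1372 + 3888 = 5260
Delta = -16 * (5260) = -84160
Delta mod 13 = 2

Delta = 2 (mod 13)


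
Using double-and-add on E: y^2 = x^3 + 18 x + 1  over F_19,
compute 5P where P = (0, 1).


k = 5 = 101_2 (binary, LSB first: 101)
Double-and-add from P = (0, 1):
  bit 0 = 1: acc = O + (0, 1) = (0, 1)
  bit 1 = 0: acc unchanged = (0, 1)
  bit 2 = 1: acc = (0, 1) + (1, 18) = (3, 5)

5P = (3, 5)


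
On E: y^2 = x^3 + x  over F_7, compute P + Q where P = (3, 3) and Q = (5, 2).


P != Q, so use the chord formula.
s = (y2 - y1) / (x2 - x1) = (6) / (2) mod 7 = 3
x3 = s^2 - x1 - x2 mod 7 = 3^2 - 3 - 5 = 1
y3 = s (x1 - x3) - y1 mod 7 = 3 * (3 - 1) - 3 = 3

P + Q = (1, 3)


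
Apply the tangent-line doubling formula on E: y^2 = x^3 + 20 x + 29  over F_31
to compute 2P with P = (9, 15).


Doubling: s = (3 x1^2 + a) / (2 y1)
s = (3*9^2 + 20) / (2*15) mod 31 = 16
x3 = s^2 - 2 x1 mod 31 = 16^2 - 2*9 = 21
y3 = s (x1 - x3) - y1 mod 31 = 16 * (9 - 21) - 15 = 10

2P = (21, 10)


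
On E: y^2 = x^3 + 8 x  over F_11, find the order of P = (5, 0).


Compute successive multiples of P until we hit O:
  1P = (5, 0)
  2P = O

ord(P) = 2


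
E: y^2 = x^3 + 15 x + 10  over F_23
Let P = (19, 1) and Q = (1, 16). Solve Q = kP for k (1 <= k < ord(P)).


Enumerate multiples of P until we hit Q = (1, 16):
  1P = (19, 1)
  2P = (17, 16)
  3P = (3, 17)
  4P = (2, 5)
  5P = (5, 16)
  6P = (12, 3)
  7P = (1, 7)
  8P = (21, 15)
  9P = (9, 0)
  10P = (21, 8)
  11P = (1, 16)
Match found at i = 11.

k = 11


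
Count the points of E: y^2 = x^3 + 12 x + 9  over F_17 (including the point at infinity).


For each x in F_17, count y with y^2 = x^3 + 12 x + 9 mod 17:
  x = 0: RHS = 9, y in [3, 14]  -> 2 point(s)
  x = 3: RHS = 4, y in [2, 15]  -> 2 point(s)
  x = 4: RHS = 2, y in [6, 11]  -> 2 point(s)
  x = 6: RHS = 8, y in [5, 12]  -> 2 point(s)
  x = 9: RHS = 13, y in [8, 9]  -> 2 point(s)
  x = 13: RHS = 16, y in [4, 13]  -> 2 point(s)
  x = 16: RHS = 13, y in [8, 9]  -> 2 point(s)
Affine points: 14. Add the point at infinity: total = 15.

#E(F_17) = 15


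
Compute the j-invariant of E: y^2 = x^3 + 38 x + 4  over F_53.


Delta = -16(4 a^3 + 27 b^2) mod 53 = 3
-1728 * (4 a)^3 = -1728 * (4*38)^3 mod 53 = 5
j = 5 * 3^(-1) mod 53 = 37

j = 37 (mod 53)


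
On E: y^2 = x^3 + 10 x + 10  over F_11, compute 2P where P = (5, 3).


Doubling: s = (3 x1^2 + a) / (2 y1)
s = (3*5^2 + 10) / (2*3) mod 11 = 5
x3 = s^2 - 2 x1 mod 11 = 5^2 - 2*5 = 4
y3 = s (x1 - x3) - y1 mod 11 = 5 * (5 - 4) - 3 = 2

2P = (4, 2)


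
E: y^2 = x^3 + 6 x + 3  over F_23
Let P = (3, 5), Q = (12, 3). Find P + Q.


P != Q, so use the chord formula.
s = (y2 - y1) / (x2 - x1) = (21) / (9) mod 23 = 10
x3 = s^2 - x1 - x2 mod 23 = 10^2 - 3 - 12 = 16
y3 = s (x1 - x3) - y1 mod 23 = 10 * (3 - 16) - 5 = 3

P + Q = (16, 3)


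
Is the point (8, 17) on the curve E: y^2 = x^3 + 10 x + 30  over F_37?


Check whether y^2 = x^3 + 10 x + 30 (mod 37) for (x, y) = (8, 17).
LHS: y^2 = 17^2 mod 37 = 30
RHS: x^3 + 10 x + 30 = 8^3 + 10*8 + 30 mod 37 = 30
LHS = RHS

Yes, on the curve


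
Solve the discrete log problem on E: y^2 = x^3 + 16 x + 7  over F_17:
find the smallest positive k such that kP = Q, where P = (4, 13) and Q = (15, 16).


Enumerate multiples of P until we hit Q = (15, 16):
  1P = (4, 13)
  2P = (5, 12)
  3P = (9, 9)
  4P = (6, 9)
  5P = (11, 1)
  6P = (15, 1)
  7P = (2, 8)
  8P = (13, 7)
  9P = (8, 1)
  10P = (14, 0)
  11P = (8, 16)
  12P = (13, 10)
  13P = (2, 9)
  14P = (15, 16)
Match found at i = 14.

k = 14


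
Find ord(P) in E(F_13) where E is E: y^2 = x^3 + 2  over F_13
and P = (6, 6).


Compute successive multiples of P until we hit O:
  1P = (6, 6)
  2P = (4, 12)
  3P = (12, 12)
  4P = (9, 4)
  5P = (10, 1)
  6P = (1, 4)
  7P = (2, 6)
  8P = (5, 7)
  ... (continuing to 19P)
  19P = O

ord(P) = 19


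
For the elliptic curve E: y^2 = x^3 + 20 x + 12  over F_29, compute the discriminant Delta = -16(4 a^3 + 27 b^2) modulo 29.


4 a^3 + 27 b^2 = 4*20^3 + 27*12^2 = 32000 + 3888 = 35888
Delta = -16 * (35888) = -574208
Delta mod 29 = 21

Delta = 21 (mod 29)


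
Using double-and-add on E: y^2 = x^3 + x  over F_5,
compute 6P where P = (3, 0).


k = 6 = 110_2 (binary, LSB first: 011)
Double-and-add from P = (3, 0):
  bit 0 = 0: acc unchanged = O
  bit 1 = 1: acc = O + O = O
  bit 2 = 1: acc = O + O = O

6P = O


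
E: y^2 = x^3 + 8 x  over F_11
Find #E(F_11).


For each x in F_11, count y with y^2 = x^3 + 8 x + 0 mod 11:
  x = 0: RHS = 0, y in [0]  -> 1 point(s)
  x = 1: RHS = 9, y in [3, 8]  -> 2 point(s)
  x = 5: RHS = 0, y in [0]  -> 1 point(s)
  x = 6: RHS = 0, y in [0]  -> 1 point(s)
  x = 7: RHS = 3, y in [5, 6]  -> 2 point(s)
  x = 8: RHS = 4, y in [2, 9]  -> 2 point(s)
  x = 9: RHS = 9, y in [3, 8]  -> 2 point(s)
Affine points: 11. Add the point at infinity: total = 12.

#E(F_11) = 12


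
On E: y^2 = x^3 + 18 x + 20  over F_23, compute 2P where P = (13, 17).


Doubling: s = (3 x1^2 + a) / (2 y1)
s = (3*13^2 + 18) / (2*17) mod 23 = 8
x3 = s^2 - 2 x1 mod 23 = 8^2 - 2*13 = 15
y3 = s (x1 - x3) - y1 mod 23 = 8 * (13 - 15) - 17 = 13

2P = (15, 13)


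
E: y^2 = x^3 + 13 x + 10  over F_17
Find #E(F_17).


For each x in F_17, count y with y^2 = x^3 + 13 x + 10 mod 17:
  x = 3: RHS = 8, y in [5, 12]  -> 2 point(s)
  x = 5: RHS = 13, y in [8, 9]  -> 2 point(s)
  x = 6: RHS = 15, y in [7, 10]  -> 2 point(s)
  x = 7: RHS = 2, y in [6, 11]  -> 2 point(s)
  x = 10: RHS = 1, y in [1, 16]  -> 2 point(s)
  x = 13: RHS = 13, y in [8, 9]  -> 2 point(s)
  x = 16: RHS = 13, y in [8, 9]  -> 2 point(s)
Affine points: 14. Add the point at infinity: total = 15.

#E(F_17) = 15


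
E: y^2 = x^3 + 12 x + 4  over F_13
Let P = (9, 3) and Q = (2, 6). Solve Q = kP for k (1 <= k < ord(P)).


Enumerate multiples of P until we hit Q = (2, 6):
  1P = (9, 3)
  2P = (4, 8)
  3P = (1, 2)
  4P = (2, 6)
Match found at i = 4.

k = 4


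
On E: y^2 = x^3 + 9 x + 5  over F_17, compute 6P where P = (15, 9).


k = 6 = 110_2 (binary, LSB first: 011)
Double-and-add from P = (15, 9):
  bit 0 = 0: acc unchanged = O
  bit 1 = 1: acc = O + (3, 5) = (3, 5)
  bit 2 = 1: acc = (3, 5) + (9, 4) = (14, 11)

6P = (14, 11)


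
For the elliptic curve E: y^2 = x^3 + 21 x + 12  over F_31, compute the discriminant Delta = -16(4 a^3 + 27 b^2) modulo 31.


4 a^3 + 27 b^2 = 4*21^3 + 27*12^2 = 37044 + 3888 = 40932
Delta = -16 * (40932) = -654912
Delta mod 31 = 25

Delta = 25 (mod 31)


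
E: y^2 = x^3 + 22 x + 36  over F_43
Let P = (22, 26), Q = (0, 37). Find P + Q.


P != Q, so use the chord formula.
s = (y2 - y1) / (x2 - x1) = (11) / (21) mod 43 = 21
x3 = s^2 - x1 - x2 mod 43 = 21^2 - 22 - 0 = 32
y3 = s (x1 - x3) - y1 mod 43 = 21 * (22 - 32) - 26 = 22

P + Q = (32, 22)


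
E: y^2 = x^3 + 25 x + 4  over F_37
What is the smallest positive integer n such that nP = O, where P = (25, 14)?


Compute successive multiples of P until we hit O:
  1P = (25, 14)
  2P = (27, 30)
  3P = (12, 16)
  4P = (9, 12)
  5P = (14, 29)
  6P = (2, 32)
  7P = (26, 27)
  8P = (7, 35)
  ... (continuing to 38P)
  38P = O

ord(P) = 38


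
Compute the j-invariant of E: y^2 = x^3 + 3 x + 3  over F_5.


Delta = -16(4 a^3 + 27 b^2) mod 5 = 4
-1728 * (4 a)^3 = -1728 * (4*3)^3 mod 5 = 1
j = 1 * 4^(-1) mod 5 = 4

j = 4 (mod 5)


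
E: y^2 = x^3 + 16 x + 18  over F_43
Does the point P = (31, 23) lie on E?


Check whether y^2 = x^3 + 16 x + 18 (mod 43) for (x, y) = (31, 23).
LHS: y^2 = 23^2 mod 43 = 13
RHS: x^3 + 16 x + 18 = 31^3 + 16*31 + 18 mod 43 = 33
LHS != RHS

No, not on the curve


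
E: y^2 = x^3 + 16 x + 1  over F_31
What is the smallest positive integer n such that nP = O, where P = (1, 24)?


Compute successive multiples of P until we hit O:
  1P = (1, 24)
  2P = (0, 30)
  3P = (4, 25)
  4P = (2, 17)
  5P = (15, 12)
  6P = (17, 3)
  7P = (10, 13)
  8P = (28, 9)
  ... (continuing to 31P)
  31P = O

ord(P) = 31


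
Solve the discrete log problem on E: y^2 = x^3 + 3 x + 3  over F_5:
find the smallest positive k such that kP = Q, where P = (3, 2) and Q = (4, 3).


Enumerate multiples of P until we hit Q = (4, 3):
  1P = (3, 2)
  2P = (4, 3)
Match found at i = 2.

k = 2


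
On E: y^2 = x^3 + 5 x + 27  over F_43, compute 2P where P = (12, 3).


Doubling: s = (3 x1^2 + a) / (2 y1)
s = (3*12^2 + 5) / (2*3) mod 43 = 37
x3 = s^2 - 2 x1 mod 43 = 37^2 - 2*12 = 12
y3 = s (x1 - x3) - y1 mod 43 = 37 * (12 - 12) - 3 = 40

2P = (12, 40)


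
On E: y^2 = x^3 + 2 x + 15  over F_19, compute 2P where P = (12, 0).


k = 2 = 10_2 (binary, LSB first: 01)
Double-and-add from P = (12, 0):
  bit 0 = 0: acc unchanged = O
  bit 1 = 1: acc = O + O = O

2P = O


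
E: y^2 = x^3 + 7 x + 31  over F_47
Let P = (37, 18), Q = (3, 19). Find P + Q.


P != Q, so use the chord formula.
s = (y2 - y1) / (x2 - x1) = (1) / (13) mod 47 = 29
x3 = s^2 - x1 - x2 mod 47 = 29^2 - 37 - 3 = 2
y3 = s (x1 - x3) - y1 mod 47 = 29 * (37 - 2) - 18 = 10

P + Q = (2, 10)


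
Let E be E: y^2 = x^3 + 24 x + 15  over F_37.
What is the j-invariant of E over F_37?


Delta = -16(4 a^3 + 27 b^2) mod 37 = 7
-1728 * (4 a)^3 = -1728 * (4*24)^3 mod 37 = 23
j = 23 * 7^(-1) mod 37 = 35

j = 35 (mod 37)


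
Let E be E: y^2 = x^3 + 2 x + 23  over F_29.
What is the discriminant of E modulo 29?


4 a^3 + 27 b^2 = 4*2^3 + 27*23^2 = 32 + 14283 = 14315
Delta = -16 * (14315) = -229040
Delta mod 29 = 2

Delta = 2 (mod 29)


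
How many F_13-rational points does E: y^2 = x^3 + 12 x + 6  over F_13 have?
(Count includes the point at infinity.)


For each x in F_13, count y with y^2 = x^3 + 12 x + 6 mod 13:
  x = 2: RHS = 12, y in [5, 8]  -> 2 point(s)
  x = 3: RHS = 4, y in [2, 11]  -> 2 point(s)
  x = 4: RHS = 1, y in [1, 12]  -> 2 point(s)
  x = 5: RHS = 9, y in [3, 10]  -> 2 point(s)
  x = 7: RHS = 4, y in [2, 11]  -> 2 point(s)
  x = 8: RHS = 3, y in [4, 9]  -> 2 point(s)
  x = 11: RHS = 0, y in [0]  -> 1 point(s)
Affine points: 13. Add the point at infinity: total = 14.

#E(F_13) = 14


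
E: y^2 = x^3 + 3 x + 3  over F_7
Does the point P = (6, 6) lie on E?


Check whether y^2 = x^3 + 3 x + 3 (mod 7) for (x, y) = (6, 6).
LHS: y^2 = 6^2 mod 7 = 1
RHS: x^3 + 3 x + 3 = 6^3 + 3*6 + 3 mod 7 = 6
LHS != RHS

No, not on the curve


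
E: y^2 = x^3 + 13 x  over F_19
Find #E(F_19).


For each x in F_19, count y with y^2 = x^3 + 13 x + 0 mod 19:
  x = 0: RHS = 0, y in [0]  -> 1 point(s)
  x = 3: RHS = 9, y in [3, 16]  -> 2 point(s)
  x = 5: RHS = 0, y in [0]  -> 1 point(s)
  x = 6: RHS = 9, y in [3, 16]  -> 2 point(s)
  x = 7: RHS = 16, y in [4, 15]  -> 2 point(s)
  x = 10: RHS = 9, y in [3, 16]  -> 2 point(s)
  x = 11: RHS = 11, y in [7, 12]  -> 2 point(s)
  x = 14: RHS = 0, y in [0]  -> 1 point(s)
  x = 15: RHS = 17, y in [6, 13]  -> 2 point(s)
  x = 17: RHS = 4, y in [2, 17]  -> 2 point(s)
  x = 18: RHS = 5, y in [9, 10]  -> 2 point(s)
Affine points: 19. Add the point at infinity: total = 20.

#E(F_19) = 20


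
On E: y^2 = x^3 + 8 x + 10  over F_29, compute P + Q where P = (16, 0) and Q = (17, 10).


P != Q, so use the chord formula.
s = (y2 - y1) / (x2 - x1) = (10) / (1) mod 29 = 10
x3 = s^2 - x1 - x2 mod 29 = 10^2 - 16 - 17 = 9
y3 = s (x1 - x3) - y1 mod 29 = 10 * (16 - 9) - 0 = 12

P + Q = (9, 12)


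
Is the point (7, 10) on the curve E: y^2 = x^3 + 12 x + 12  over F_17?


Check whether y^2 = x^3 + 12 x + 12 (mod 17) for (x, y) = (7, 10).
LHS: y^2 = 10^2 mod 17 = 15
RHS: x^3 + 12 x + 12 = 7^3 + 12*7 + 12 mod 17 = 14
LHS != RHS

No, not on the curve


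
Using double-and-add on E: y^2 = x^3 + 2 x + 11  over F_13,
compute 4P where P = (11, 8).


k = 4 = 100_2 (binary, LSB first: 001)
Double-and-add from P = (11, 8):
  bit 0 = 0: acc unchanged = O
  bit 1 = 0: acc unchanged = O
  bit 2 = 1: acc = O + (11, 5) = (11, 5)

4P = (11, 5)


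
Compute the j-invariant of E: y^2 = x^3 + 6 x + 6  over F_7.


Delta = -16(4 a^3 + 27 b^2) mod 7 = 3
-1728 * (4 a)^3 = -1728 * (4*6)^3 mod 7 = 6
j = 6 * 3^(-1) mod 7 = 2

j = 2 (mod 7)


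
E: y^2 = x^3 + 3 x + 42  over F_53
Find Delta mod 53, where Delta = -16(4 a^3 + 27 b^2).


4 a^3 + 27 b^2 = 4*3^3 + 27*42^2 = 108 + 47628 = 47736
Delta = -16 * (47736) = -763776
Delta mod 53 = 7

Delta = 7 (mod 53)


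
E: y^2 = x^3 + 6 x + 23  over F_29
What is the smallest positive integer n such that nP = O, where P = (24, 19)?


Compute successive multiples of P until we hit O:
  1P = (24, 19)
  2P = (4, 16)
  3P = (14, 26)
  4P = (26, 23)
  5P = (12, 5)
  6P = (0, 9)
  7P = (9, 9)
  8P = (19, 23)
  ... (continuing to 31P)
  31P = O

ord(P) = 31


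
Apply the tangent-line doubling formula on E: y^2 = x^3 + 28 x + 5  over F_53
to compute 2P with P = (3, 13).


Doubling: s = (3 x1^2 + a) / (2 y1)
s = (3*3^2 + 28) / (2*13) mod 53 = 49
x3 = s^2 - 2 x1 mod 53 = 49^2 - 2*3 = 10
y3 = s (x1 - x3) - y1 mod 53 = 49 * (3 - 10) - 13 = 15

2P = (10, 15)


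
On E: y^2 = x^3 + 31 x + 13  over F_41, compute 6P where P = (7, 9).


k = 6 = 110_2 (binary, LSB first: 011)
Double-and-add from P = (7, 9):
  bit 0 = 0: acc unchanged = O
  bit 1 = 1: acc = O + (19, 9) = (19, 9)
  bit 2 = 1: acc = (19, 9) + (1, 39) = (1, 2)

6P = (1, 2)


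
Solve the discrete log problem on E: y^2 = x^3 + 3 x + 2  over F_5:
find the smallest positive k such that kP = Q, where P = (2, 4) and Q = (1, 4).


Enumerate multiples of P until we hit Q = (1, 4):
  1P = (2, 4)
  2P = (1, 1)
  3P = (1, 4)
Match found at i = 3.

k = 3


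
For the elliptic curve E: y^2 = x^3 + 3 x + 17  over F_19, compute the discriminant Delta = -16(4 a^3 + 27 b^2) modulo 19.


4 a^3 + 27 b^2 = 4*3^3 + 27*17^2 = 108 + 7803 = 7911
Delta = -16 * (7911) = -126576
Delta mod 19 = 2

Delta = 2 (mod 19)


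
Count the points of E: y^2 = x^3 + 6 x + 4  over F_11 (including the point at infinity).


For each x in F_11, count y with y^2 = x^3 + 6 x + 4 mod 11:
  x = 0: RHS = 4, y in [2, 9]  -> 2 point(s)
  x = 1: RHS = 0, y in [0]  -> 1 point(s)
  x = 3: RHS = 5, y in [4, 7]  -> 2 point(s)
  x = 4: RHS = 4, y in [2, 9]  -> 2 point(s)
  x = 5: RHS = 5, y in [4, 7]  -> 2 point(s)
  x = 6: RHS = 3, y in [5, 6]  -> 2 point(s)
  x = 7: RHS = 4, y in [2, 9]  -> 2 point(s)
  x = 8: RHS = 3, y in [5, 6]  -> 2 point(s)
Affine points: 15. Add the point at infinity: total = 16.

#E(F_11) = 16


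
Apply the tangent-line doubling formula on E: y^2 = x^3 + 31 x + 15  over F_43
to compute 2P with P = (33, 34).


Doubling: s = (3 x1^2 + a) / (2 y1)
s = (3*33^2 + 31) / (2*34) mod 43 = 27
x3 = s^2 - 2 x1 mod 43 = 27^2 - 2*33 = 18
y3 = s (x1 - x3) - y1 mod 43 = 27 * (33 - 18) - 34 = 27

2P = (18, 27)


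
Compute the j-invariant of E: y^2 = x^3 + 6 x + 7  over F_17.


Delta = -16(4 a^3 + 27 b^2) mod 17 = 11
-1728 * (4 a)^3 = -1728 * (4*6)^3 mod 17 = 1
j = 1 * 11^(-1) mod 17 = 14

j = 14 (mod 17)


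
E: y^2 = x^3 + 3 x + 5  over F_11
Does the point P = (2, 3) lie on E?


Check whether y^2 = x^3 + 3 x + 5 (mod 11) for (x, y) = (2, 3).
LHS: y^2 = 3^2 mod 11 = 9
RHS: x^3 + 3 x + 5 = 2^3 + 3*2 + 5 mod 11 = 8
LHS != RHS

No, not on the curve


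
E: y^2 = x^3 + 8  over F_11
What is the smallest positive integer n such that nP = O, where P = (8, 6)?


Compute successive multiples of P until we hit O:
  1P = (8, 6)
  2P = (9, 0)
  3P = (8, 5)
  4P = O

ord(P) = 4


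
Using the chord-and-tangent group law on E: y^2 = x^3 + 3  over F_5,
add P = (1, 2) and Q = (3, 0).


P != Q, so use the chord formula.
s = (y2 - y1) / (x2 - x1) = (3) / (2) mod 5 = 4
x3 = s^2 - x1 - x2 mod 5 = 4^2 - 1 - 3 = 2
y3 = s (x1 - x3) - y1 mod 5 = 4 * (1 - 2) - 2 = 4

P + Q = (2, 4)


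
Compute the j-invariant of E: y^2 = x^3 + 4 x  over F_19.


Delta = -16(4 a^3 + 27 b^2) mod 19 = 8
-1728 * (4 a)^3 = -1728 * (4*4)^3 mod 19 = 11
j = 11 * 8^(-1) mod 19 = 18

j = 18 (mod 19)


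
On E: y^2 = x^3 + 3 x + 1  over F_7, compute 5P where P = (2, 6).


k = 5 = 101_2 (binary, LSB first: 101)
Double-and-add from P = (2, 6):
  bit 0 = 1: acc = O + (2, 6) = (2, 6)
  bit 1 = 0: acc unchanged = (2, 6)
  bit 2 = 1: acc = (2, 6) + (6, 5) = (3, 3)

5P = (3, 3)


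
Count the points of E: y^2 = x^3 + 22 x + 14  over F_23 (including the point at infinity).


For each x in F_23, count y with y^2 = x^3 + 22 x + 14 mod 23:
  x = 8: RHS = 12, y in [9, 14]  -> 2 point(s)
  x = 11: RHS = 0, y in [0]  -> 1 point(s)
  x = 13: RHS = 13, y in [6, 17]  -> 2 point(s)
  x = 15: RHS = 16, y in [4, 19]  -> 2 point(s)
  x = 16: RHS = 0, y in [0]  -> 1 point(s)
  x = 18: RHS = 9, y in [3, 20]  -> 2 point(s)
  x = 19: RHS = 0, y in [0]  -> 1 point(s)
  x = 20: RHS = 13, y in [6, 17]  -> 2 point(s)
  x = 21: RHS = 8, y in [10, 13]  -> 2 point(s)
Affine points: 15. Add the point at infinity: total = 16.

#E(F_23) = 16


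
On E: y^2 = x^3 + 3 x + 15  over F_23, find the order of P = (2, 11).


Compute successive multiples of P until we hit O:
  1P = (2, 11)
  2P = (14, 8)
  3P = (20, 5)
  4P = (19, 10)
  5P = (18, 17)
  6P = (15, 10)
  7P = (9, 9)
  8P = (21, 1)
  ... (continuing to 19P)
  19P = O

ord(P) = 19


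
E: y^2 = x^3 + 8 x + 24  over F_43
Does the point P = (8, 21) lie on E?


Check whether y^2 = x^3 + 8 x + 24 (mod 43) for (x, y) = (8, 21).
LHS: y^2 = 21^2 mod 43 = 11
RHS: x^3 + 8 x + 24 = 8^3 + 8*8 + 24 mod 43 = 41
LHS != RHS

No, not on the curve


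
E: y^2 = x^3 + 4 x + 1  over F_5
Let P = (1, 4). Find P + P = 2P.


Doubling: s = (3 x1^2 + a) / (2 y1)
s = (3*1^2 + 4) / (2*4) mod 5 = 4
x3 = s^2 - 2 x1 mod 5 = 4^2 - 2*1 = 4
y3 = s (x1 - x3) - y1 mod 5 = 4 * (1 - 4) - 4 = 4

2P = (4, 4)


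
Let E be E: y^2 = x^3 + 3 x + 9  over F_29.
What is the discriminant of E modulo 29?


4 a^3 + 27 b^2 = 4*3^3 + 27*9^2 = 108 + 2187 = 2295
Delta = -16 * (2295) = -36720
Delta mod 29 = 23

Delta = 23 (mod 29)


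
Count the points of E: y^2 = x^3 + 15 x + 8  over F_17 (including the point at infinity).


For each x in F_17, count y with y^2 = x^3 + 15 x + 8 mod 17:
  x = 0: RHS = 8, y in [5, 12]  -> 2 point(s)
  x = 4: RHS = 13, y in [8, 9]  -> 2 point(s)
  x = 5: RHS = 4, y in [2, 15]  -> 2 point(s)
  x = 6: RHS = 8, y in [5, 12]  -> 2 point(s)
  x = 10: RHS = 2, y in [6, 11]  -> 2 point(s)
  x = 11: RHS = 8, y in [5, 12]  -> 2 point(s)
  x = 14: RHS = 4, y in [2, 15]  -> 2 point(s)
  x = 15: RHS = 4, y in [2, 15]  -> 2 point(s)
  x = 16: RHS = 9, y in [3, 14]  -> 2 point(s)
Affine points: 18. Add the point at infinity: total = 19.

#E(F_17) = 19


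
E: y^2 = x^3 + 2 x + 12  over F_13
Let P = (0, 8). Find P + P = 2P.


Doubling: s = (3 x1^2 + a) / (2 y1)
s = (3*0^2 + 2) / (2*8) mod 13 = 5
x3 = s^2 - 2 x1 mod 13 = 5^2 - 2*0 = 12
y3 = s (x1 - x3) - y1 mod 13 = 5 * (0 - 12) - 8 = 10

2P = (12, 10)


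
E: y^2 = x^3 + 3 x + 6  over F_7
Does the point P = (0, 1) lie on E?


Check whether y^2 = x^3 + 3 x + 6 (mod 7) for (x, y) = (0, 1).
LHS: y^2 = 1^2 mod 7 = 1
RHS: x^3 + 3 x + 6 = 0^3 + 3*0 + 6 mod 7 = 6
LHS != RHS

No, not on the curve


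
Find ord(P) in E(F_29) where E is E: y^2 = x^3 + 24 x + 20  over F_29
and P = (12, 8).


Compute successive multiples of P until we hit O:
  1P = (12, 8)
  2P = (27, 14)
  3P = (18, 7)
  4P = (24, 23)
  5P = (0, 7)
  6P = (16, 11)
  7P = (7, 3)
  8P = (11, 22)
  ... (continuing to 35P)
  35P = O

ord(P) = 35


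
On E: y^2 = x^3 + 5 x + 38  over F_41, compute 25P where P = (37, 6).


k = 25 = 11001_2 (binary, LSB first: 10011)
Double-and-add from P = (37, 6):
  bit 0 = 1: acc = O + (37, 6) = (37, 6)
  bit 1 = 0: acc unchanged = (37, 6)
  bit 2 = 0: acc unchanged = (37, 6)
  bit 3 = 1: acc = (37, 6) + (16, 27) = (30, 28)
  bit 4 = 1: acc = (30, 28) + (8, 4) = (13, 39)

25P = (13, 39)


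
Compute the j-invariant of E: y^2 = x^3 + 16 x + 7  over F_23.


Delta = -16(4 a^3 + 27 b^2) mod 23 = 2
-1728 * (4 a)^3 = -1728 * (4*16)^3 mod 23 = 7
j = 7 * 2^(-1) mod 23 = 15

j = 15 (mod 23)


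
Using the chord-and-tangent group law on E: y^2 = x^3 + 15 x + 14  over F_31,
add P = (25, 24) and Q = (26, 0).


P != Q, so use the chord formula.
s = (y2 - y1) / (x2 - x1) = (7) / (1) mod 31 = 7
x3 = s^2 - x1 - x2 mod 31 = 7^2 - 25 - 26 = 29
y3 = s (x1 - x3) - y1 mod 31 = 7 * (25 - 29) - 24 = 10

P + Q = (29, 10)


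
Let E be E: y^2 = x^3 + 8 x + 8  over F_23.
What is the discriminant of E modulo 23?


4 a^3 + 27 b^2 = 4*8^3 + 27*8^2 = 2048 + 1728 = 3776
Delta = -16 * (3776) = -60416
Delta mod 23 = 5

Delta = 5 (mod 23)


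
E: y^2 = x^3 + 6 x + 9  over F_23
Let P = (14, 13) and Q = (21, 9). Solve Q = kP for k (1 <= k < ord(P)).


Enumerate multiples of P until we hit Q = (21, 9):
  1P = (14, 13)
  2P = (7, 16)
  3P = (5, 16)
  4P = (22, 5)
  5P = (11, 7)
  6P = (2, 11)
  7P = (0, 20)
  8P = (15, 22)
  9P = (6, 13)
  10P = (3, 10)
  11P = (19, 17)
  12P = (21, 9)
Match found at i = 12.

k = 12


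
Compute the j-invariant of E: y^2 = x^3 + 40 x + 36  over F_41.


Delta = -16(4 a^3 + 27 b^2) mod 41 = 6
-1728 * (4 a)^3 = -1728 * (4*40)^3 mod 41 = 15
j = 15 * 6^(-1) mod 41 = 23

j = 23 (mod 41)


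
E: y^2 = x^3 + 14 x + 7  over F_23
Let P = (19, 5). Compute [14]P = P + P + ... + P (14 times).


k = 14 = 1110_2 (binary, LSB first: 0111)
Double-and-add from P = (19, 5):
  bit 0 = 0: acc unchanged = O
  bit 1 = 1: acc = O + (17, 12) = (17, 12)
  bit 2 = 1: acc = (17, 12) + (15, 2) = (16, 16)
  bit 3 = 1: acc = (16, 16) + (6, 13) = (5, 8)

14P = (5, 8)


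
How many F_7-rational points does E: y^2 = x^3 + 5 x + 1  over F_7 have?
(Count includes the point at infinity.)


For each x in F_7, count y with y^2 = x^3 + 5 x + 1 mod 7:
  x = 0: RHS = 1, y in [1, 6]  -> 2 point(s)
  x = 1: RHS = 0, y in [0]  -> 1 point(s)
  x = 3: RHS = 1, y in [1, 6]  -> 2 point(s)
  x = 4: RHS = 1, y in [1, 6]  -> 2 point(s)
  x = 5: RHS = 4, y in [2, 5]  -> 2 point(s)
  x = 6: RHS = 2, y in [3, 4]  -> 2 point(s)
Affine points: 11. Add the point at infinity: total = 12.

#E(F_7) = 12


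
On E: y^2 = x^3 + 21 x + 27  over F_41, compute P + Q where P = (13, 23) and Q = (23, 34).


P != Q, so use the chord formula.
s = (y2 - y1) / (x2 - x1) = (11) / (10) mod 41 = 38
x3 = s^2 - x1 - x2 mod 41 = 38^2 - 13 - 23 = 14
y3 = s (x1 - x3) - y1 mod 41 = 38 * (13 - 14) - 23 = 21

P + Q = (14, 21)


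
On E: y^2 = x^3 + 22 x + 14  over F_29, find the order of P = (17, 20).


Compute successive multiples of P until we hit O:
  1P = (17, 20)
  2P = (15, 23)
  3P = (21, 15)
  4P = (27, 7)
  5P = (27, 22)
  6P = (21, 14)
  7P = (15, 6)
  8P = (17, 9)
  ... (continuing to 9P)
  9P = O

ord(P) = 9


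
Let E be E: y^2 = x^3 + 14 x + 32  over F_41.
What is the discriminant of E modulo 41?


4 a^3 + 27 b^2 = 4*14^3 + 27*32^2 = 10976 + 27648 = 38624
Delta = -16 * (38624) = -617984
Delta mod 41 = 9

Delta = 9 (mod 41)


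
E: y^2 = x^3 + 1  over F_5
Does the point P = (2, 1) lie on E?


Check whether y^2 = x^3 + 0 x + 1 (mod 5) for (x, y) = (2, 1).
LHS: y^2 = 1^2 mod 5 = 1
RHS: x^3 + 0 x + 1 = 2^3 + 0*2 + 1 mod 5 = 4
LHS != RHS

No, not on the curve


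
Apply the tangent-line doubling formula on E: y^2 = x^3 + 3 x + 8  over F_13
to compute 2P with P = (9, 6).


Doubling: s = (3 x1^2 + a) / (2 y1)
s = (3*9^2 + 3) / (2*6) mod 13 = 1
x3 = s^2 - 2 x1 mod 13 = 1^2 - 2*9 = 9
y3 = s (x1 - x3) - y1 mod 13 = 1 * (9 - 9) - 6 = 7

2P = (9, 7)


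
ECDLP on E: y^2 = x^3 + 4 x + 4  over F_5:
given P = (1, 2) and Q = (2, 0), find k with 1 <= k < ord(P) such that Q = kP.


Enumerate multiples of P until we hit Q = (2, 0):
  1P = (1, 2)
  2P = (2, 0)
Match found at i = 2.

k = 2


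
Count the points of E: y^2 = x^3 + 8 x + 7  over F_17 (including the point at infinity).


For each x in F_17, count y with y^2 = x^3 + 8 x + 7 mod 17:
  x = 1: RHS = 16, y in [4, 13]  -> 2 point(s)
  x = 4: RHS = 1, y in [1, 16]  -> 2 point(s)
  x = 5: RHS = 2, y in [6, 11]  -> 2 point(s)
  x = 6: RHS = 16, y in [4, 13]  -> 2 point(s)
  x = 7: RHS = 15, y in [7, 10]  -> 2 point(s)
  x = 9: RHS = 9, y in [3, 14]  -> 2 point(s)
  x = 10: RHS = 16, y in [4, 13]  -> 2 point(s)
  x = 11: RHS = 15, y in [7, 10]  -> 2 point(s)
  x = 13: RHS = 13, y in [8, 9]  -> 2 point(s)
  x = 15: RHS = 0, y in [0]  -> 1 point(s)
  x = 16: RHS = 15, y in [7, 10]  -> 2 point(s)
Affine points: 21. Add the point at infinity: total = 22.

#E(F_17) = 22


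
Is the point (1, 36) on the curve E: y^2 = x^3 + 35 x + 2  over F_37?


Check whether y^2 = x^3 + 35 x + 2 (mod 37) for (x, y) = (1, 36).
LHS: y^2 = 36^2 mod 37 = 1
RHS: x^3 + 35 x + 2 = 1^3 + 35*1 + 2 mod 37 = 1
LHS = RHS

Yes, on the curve


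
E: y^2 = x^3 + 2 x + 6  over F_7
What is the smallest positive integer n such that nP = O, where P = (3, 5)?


Compute successive multiples of P until we hit O:
  1P = (3, 5)
  2P = (5, 6)
  3P = (1, 3)
  4P = (4, 1)
  5P = (2, 5)
  6P = (2, 2)
  7P = (4, 6)
  8P = (1, 4)
  ... (continuing to 11P)
  11P = O

ord(P) = 11


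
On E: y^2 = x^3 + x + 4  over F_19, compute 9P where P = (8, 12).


k = 9 = 1001_2 (binary, LSB first: 1001)
Double-and-add from P = (8, 12):
  bit 0 = 1: acc = O + (8, 12) = (8, 12)
  bit 1 = 0: acc unchanged = (8, 12)
  bit 2 = 0: acc unchanged = (8, 12)
  bit 3 = 1: acc = (8, 12) + (0, 2) = (9, 1)

9P = (9, 1)


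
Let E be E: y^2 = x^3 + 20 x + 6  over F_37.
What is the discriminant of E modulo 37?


4 a^3 + 27 b^2 = 4*20^3 + 27*6^2 = 32000 + 972 = 32972
Delta = -16 * (32972) = -527552
Delta mod 37 = 31

Delta = 31 (mod 37)


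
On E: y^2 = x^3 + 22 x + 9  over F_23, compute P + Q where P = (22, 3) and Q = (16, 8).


P != Q, so use the chord formula.
s = (y2 - y1) / (x2 - x1) = (5) / (17) mod 23 = 3
x3 = s^2 - x1 - x2 mod 23 = 3^2 - 22 - 16 = 17
y3 = s (x1 - x3) - y1 mod 23 = 3 * (22 - 17) - 3 = 12

P + Q = (17, 12)


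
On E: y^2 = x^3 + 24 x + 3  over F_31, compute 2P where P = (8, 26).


Doubling: s = (3 x1^2 + a) / (2 y1)
s = (3*8^2 + 24) / (2*26) mod 31 = 28
x3 = s^2 - 2 x1 mod 31 = 28^2 - 2*8 = 24
y3 = s (x1 - x3) - y1 mod 31 = 28 * (8 - 24) - 26 = 22

2P = (24, 22)


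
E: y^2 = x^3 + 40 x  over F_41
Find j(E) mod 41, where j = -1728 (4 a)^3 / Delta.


Delta = -16(4 a^3 + 27 b^2) mod 41 = 23
-1728 * (4 a)^3 = -1728 * (4*40)^3 mod 41 = 15
j = 15 * 23^(-1) mod 41 = 6

j = 6 (mod 41)


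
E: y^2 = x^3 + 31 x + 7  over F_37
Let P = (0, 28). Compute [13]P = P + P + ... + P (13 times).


k = 13 = 1101_2 (binary, LSB first: 1011)
Double-and-add from P = (0, 28):
  bit 0 = 1: acc = O + (0, 28) = (0, 28)
  bit 1 = 0: acc unchanged = (0, 28)
  bit 2 = 1: acc = (0, 28) + (35, 23) = (36, 30)
  bit 3 = 1: acc = (36, 30) + (25, 33) = (25, 4)

13P = (25, 4)


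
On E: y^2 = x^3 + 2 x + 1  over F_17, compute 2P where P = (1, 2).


Doubling: s = (3 x1^2 + a) / (2 y1)
s = (3*1^2 + 2) / (2*2) mod 17 = 14
x3 = s^2 - 2 x1 mod 17 = 14^2 - 2*1 = 7
y3 = s (x1 - x3) - y1 mod 17 = 14 * (1 - 7) - 2 = 16

2P = (7, 16)


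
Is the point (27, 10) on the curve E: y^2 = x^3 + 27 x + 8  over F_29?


Check whether y^2 = x^3 + 27 x + 8 (mod 29) for (x, y) = (27, 10).
LHS: y^2 = 10^2 mod 29 = 13
RHS: x^3 + 27 x + 8 = 27^3 + 27*27 + 8 mod 29 = 4
LHS != RHS

No, not on the curve


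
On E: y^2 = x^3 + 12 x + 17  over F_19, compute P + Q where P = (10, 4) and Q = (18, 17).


P != Q, so use the chord formula.
s = (y2 - y1) / (x2 - x1) = (13) / (8) mod 19 = 4
x3 = s^2 - x1 - x2 mod 19 = 4^2 - 10 - 18 = 7
y3 = s (x1 - x3) - y1 mod 19 = 4 * (10 - 7) - 4 = 8

P + Q = (7, 8)


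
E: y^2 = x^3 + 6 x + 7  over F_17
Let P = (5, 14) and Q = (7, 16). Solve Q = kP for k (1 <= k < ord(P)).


Enumerate multiples of P until we hit Q = (7, 16):
  1P = (5, 14)
  2P = (15, 2)
  3P = (10, 9)
  4P = (3, 1)
  5P = (13, 2)
  6P = (14, 8)
  7P = (6, 15)
  8P = (7, 1)
  9P = (9, 12)
  10P = (16, 0)
  11P = (9, 5)
  12P = (7, 16)
Match found at i = 12.

k = 12


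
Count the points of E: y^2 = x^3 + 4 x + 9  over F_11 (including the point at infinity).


For each x in F_11, count y with y^2 = x^3 + 4 x + 9 mod 11:
  x = 0: RHS = 9, y in [3, 8]  -> 2 point(s)
  x = 1: RHS = 3, y in [5, 6]  -> 2 point(s)
  x = 2: RHS = 3, y in [5, 6]  -> 2 point(s)
  x = 3: RHS = 4, y in [2, 9]  -> 2 point(s)
  x = 4: RHS = 1, y in [1, 10]  -> 2 point(s)
  x = 5: RHS = 0, y in [0]  -> 1 point(s)
  x = 8: RHS = 3, y in [5, 6]  -> 2 point(s)
  x = 9: RHS = 4, y in [2, 9]  -> 2 point(s)
  x = 10: RHS = 4, y in [2, 9]  -> 2 point(s)
Affine points: 17. Add the point at infinity: total = 18.

#E(F_11) = 18


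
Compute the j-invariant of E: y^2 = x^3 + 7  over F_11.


Delta = -16(4 a^3 + 27 b^2) mod 11 = 7
-1728 * (4 a)^3 = -1728 * (4*0)^3 mod 11 = 0
j = 0 * 7^(-1) mod 11 = 0

j = 0 (mod 11)


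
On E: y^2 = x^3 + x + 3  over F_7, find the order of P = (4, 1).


Compute successive multiples of P until we hit O:
  1P = (4, 1)
  2P = (6, 6)
  3P = (5, 0)
  4P = (6, 1)
  5P = (4, 6)
  6P = O

ord(P) = 6


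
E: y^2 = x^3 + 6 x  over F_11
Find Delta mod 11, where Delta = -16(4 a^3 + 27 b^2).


4 a^3 + 27 b^2 = 4*6^3 + 27*0^2 = 864 + 0 = 864
Delta = -16 * (864) = -13824
Delta mod 11 = 3

Delta = 3 (mod 11)


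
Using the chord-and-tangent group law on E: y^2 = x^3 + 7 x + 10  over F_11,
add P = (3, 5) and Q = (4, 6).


P != Q, so use the chord formula.
s = (y2 - y1) / (x2 - x1) = (1) / (1) mod 11 = 1
x3 = s^2 - x1 - x2 mod 11 = 1^2 - 3 - 4 = 5
y3 = s (x1 - x3) - y1 mod 11 = 1 * (3 - 5) - 5 = 4

P + Q = (5, 4)


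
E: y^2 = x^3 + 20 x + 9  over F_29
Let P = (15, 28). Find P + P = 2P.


Doubling: s = (3 x1^2 + a) / (2 y1)
s = (3*15^2 + 20) / (2*28) mod 29 = 15
x3 = s^2 - 2 x1 mod 29 = 15^2 - 2*15 = 21
y3 = s (x1 - x3) - y1 mod 29 = 15 * (15 - 21) - 28 = 27

2P = (21, 27)


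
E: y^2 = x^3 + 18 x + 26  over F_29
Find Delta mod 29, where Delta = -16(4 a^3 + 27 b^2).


4 a^3 + 27 b^2 = 4*18^3 + 27*26^2 = 23328 + 18252 = 41580
Delta = -16 * (41580) = -665280
Delta mod 29 = 9

Delta = 9 (mod 29)


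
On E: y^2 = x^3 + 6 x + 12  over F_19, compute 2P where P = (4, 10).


k = 2 = 10_2 (binary, LSB first: 01)
Double-and-add from P = (4, 10):
  bit 0 = 0: acc unchanged = O
  bit 1 = 1: acc = O + (1, 0) = (1, 0)

2P = (1, 0)


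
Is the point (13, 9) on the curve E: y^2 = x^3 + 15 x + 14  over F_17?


Check whether y^2 = x^3 + 15 x + 14 (mod 17) for (x, y) = (13, 9).
LHS: y^2 = 9^2 mod 17 = 13
RHS: x^3 + 15 x + 14 = 13^3 + 15*13 + 14 mod 17 = 9
LHS != RHS

No, not on the curve


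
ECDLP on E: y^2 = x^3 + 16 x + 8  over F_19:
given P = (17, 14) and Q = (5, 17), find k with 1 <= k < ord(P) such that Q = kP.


Enumerate multiples of P until we hit Q = (5, 17):
  1P = (17, 14)
  2P = (5, 17)
Match found at i = 2.

k = 2


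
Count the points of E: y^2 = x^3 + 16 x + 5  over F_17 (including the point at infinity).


For each x in F_17, count y with y^2 = x^3 + 16 x + 5 mod 17:
  x = 7: RHS = 1, y in [1, 16]  -> 2 point(s)
  x = 8: RHS = 16, y in [4, 13]  -> 2 point(s)
  x = 10: RHS = 9, y in [3, 14]  -> 2 point(s)
  x = 11: RHS = 16, y in [4, 13]  -> 2 point(s)
  x = 12: RHS = 4, y in [2, 15]  -> 2 point(s)
  x = 13: RHS = 13, y in [8, 9]  -> 2 point(s)
  x = 14: RHS = 15, y in [7, 10]  -> 2 point(s)
  x = 15: RHS = 16, y in [4, 13]  -> 2 point(s)
Affine points: 16. Add the point at infinity: total = 17.

#E(F_17) = 17


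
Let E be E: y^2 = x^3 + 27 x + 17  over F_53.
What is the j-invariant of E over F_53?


Delta = -16(4 a^3 + 27 b^2) mod 53 = 12
-1728 * (4 a)^3 = -1728 * (4*27)^3 mod 53 = 9
j = 9 * 12^(-1) mod 53 = 14

j = 14 (mod 53)


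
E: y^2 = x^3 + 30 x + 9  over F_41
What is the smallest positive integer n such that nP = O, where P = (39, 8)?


Compute successive multiples of P until we hit O:
  1P = (39, 8)
  2P = (0, 38)
  3P = (22, 1)
  4P = (25, 5)
  5P = (17, 26)
  6P = (6, 6)
  7P = (14, 37)
  8P = (27, 24)
  ... (continuing to 41P)
  41P = O

ord(P) = 41


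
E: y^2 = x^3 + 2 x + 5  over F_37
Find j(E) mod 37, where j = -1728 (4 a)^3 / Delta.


Delta = -16(4 a^3 + 27 b^2) mod 37 = 10
-1728 * (4 a)^3 = -1728 * (4*2)^3 mod 37 = 8
j = 8 * 10^(-1) mod 37 = 23

j = 23 (mod 37)


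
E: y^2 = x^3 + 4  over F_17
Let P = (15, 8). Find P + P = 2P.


Doubling: s = (3 x1^2 + a) / (2 y1)
s = (3*15^2 + 0) / (2*8) mod 17 = 5
x3 = s^2 - 2 x1 mod 17 = 5^2 - 2*15 = 12
y3 = s (x1 - x3) - y1 mod 17 = 5 * (15 - 12) - 8 = 7

2P = (12, 7)


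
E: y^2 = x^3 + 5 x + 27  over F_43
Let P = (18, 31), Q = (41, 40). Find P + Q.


P != Q, so use the chord formula.
s = (y2 - y1) / (x2 - x1) = (9) / (23) mod 43 = 6
x3 = s^2 - x1 - x2 mod 43 = 6^2 - 18 - 41 = 20
y3 = s (x1 - x3) - y1 mod 43 = 6 * (18 - 20) - 31 = 0

P + Q = (20, 0)


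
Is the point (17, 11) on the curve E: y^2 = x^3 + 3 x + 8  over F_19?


Check whether y^2 = x^3 + 3 x + 8 (mod 19) for (x, y) = (17, 11).
LHS: y^2 = 11^2 mod 19 = 7
RHS: x^3 + 3 x + 8 = 17^3 + 3*17 + 8 mod 19 = 13
LHS != RHS

No, not on the curve


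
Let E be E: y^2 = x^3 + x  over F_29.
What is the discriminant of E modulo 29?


4 a^3 + 27 b^2 = 4*1^3 + 27*0^2 = 4 + 0 = 4
Delta = -16 * (4) = -64
Delta mod 29 = 23

Delta = 23 (mod 29)


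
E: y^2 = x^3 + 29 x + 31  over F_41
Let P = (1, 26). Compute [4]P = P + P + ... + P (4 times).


k = 4 = 100_2 (binary, LSB first: 001)
Double-and-add from P = (1, 26):
  bit 0 = 0: acc unchanged = O
  bit 1 = 0: acc unchanged = O
  bit 2 = 1: acc = O + (11, 0) = (11, 0)

4P = (11, 0)


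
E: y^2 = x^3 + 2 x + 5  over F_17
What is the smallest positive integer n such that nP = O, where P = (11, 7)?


Compute successive multiples of P until we hit O:
  1P = (11, 7)
  2P = (4, 14)
  3P = (3, 2)
  4P = (1, 12)
  5P = (1, 5)
  6P = (3, 15)
  7P = (4, 3)
  8P = (11, 10)
  ... (continuing to 9P)
  9P = O

ord(P) = 9


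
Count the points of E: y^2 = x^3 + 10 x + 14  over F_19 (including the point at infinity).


For each x in F_19, count y with y^2 = x^3 + 10 x + 14 mod 19:
  x = 1: RHS = 6, y in [5, 14]  -> 2 point(s)
  x = 2: RHS = 4, y in [2, 17]  -> 2 point(s)
  x = 4: RHS = 4, y in [2, 17]  -> 2 point(s)
  x = 6: RHS = 5, y in [9, 10]  -> 2 point(s)
  x = 7: RHS = 9, y in [3, 16]  -> 2 point(s)
  x = 8: RHS = 17, y in [6, 13]  -> 2 point(s)
  x = 9: RHS = 16, y in [4, 15]  -> 2 point(s)
  x = 11: RHS = 11, y in [7, 12]  -> 2 point(s)
  x = 12: RHS = 0, y in [0]  -> 1 point(s)
  x = 13: RHS = 4, y in [2, 17]  -> 2 point(s)
  x = 15: RHS = 5, y in [9, 10]  -> 2 point(s)
  x = 17: RHS = 5, y in [9, 10]  -> 2 point(s)
Affine points: 23. Add the point at infinity: total = 24.

#E(F_19) = 24


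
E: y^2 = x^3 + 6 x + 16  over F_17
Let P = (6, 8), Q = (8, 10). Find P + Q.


P != Q, so use the chord formula.
s = (y2 - y1) / (x2 - x1) = (2) / (2) mod 17 = 1
x3 = s^2 - x1 - x2 mod 17 = 1^2 - 6 - 8 = 4
y3 = s (x1 - x3) - y1 mod 17 = 1 * (6 - 4) - 8 = 11

P + Q = (4, 11)


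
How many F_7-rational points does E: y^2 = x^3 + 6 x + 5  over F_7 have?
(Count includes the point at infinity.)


For each x in F_7, count y with y^2 = x^3 + 6 x + 5 mod 7:
  x = 2: RHS = 4, y in [2, 5]  -> 2 point(s)
  x = 3: RHS = 1, y in [1, 6]  -> 2 point(s)
  x = 4: RHS = 2, y in [3, 4]  -> 2 point(s)
Affine points: 6. Add the point at infinity: total = 7.

#E(F_7) = 7


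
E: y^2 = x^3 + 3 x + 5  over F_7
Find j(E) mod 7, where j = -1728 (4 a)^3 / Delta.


Delta = -16(4 a^3 + 27 b^2) mod 7 = 2
-1728 * (4 a)^3 = -1728 * (4*3)^3 mod 7 = 6
j = 6 * 2^(-1) mod 7 = 3

j = 3 (mod 7)


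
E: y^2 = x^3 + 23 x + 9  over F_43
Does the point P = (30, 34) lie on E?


Check whether y^2 = x^3 + 23 x + 9 (mod 43) for (x, y) = (30, 34).
LHS: y^2 = 34^2 mod 43 = 38
RHS: x^3 + 23 x + 9 = 30^3 + 23*30 + 9 mod 43 = 7
LHS != RHS

No, not on the curve


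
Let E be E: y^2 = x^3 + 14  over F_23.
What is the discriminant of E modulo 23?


4 a^3 + 27 b^2 = 4*0^3 + 27*14^2 = 0 + 5292 = 5292
Delta = -16 * (5292) = -84672
Delta mod 23 = 14

Delta = 14 (mod 23)


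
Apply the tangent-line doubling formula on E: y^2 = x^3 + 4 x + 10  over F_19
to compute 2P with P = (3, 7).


Doubling: s = (3 x1^2 + a) / (2 y1)
s = (3*3^2 + 4) / (2*7) mod 19 = 9
x3 = s^2 - 2 x1 mod 19 = 9^2 - 2*3 = 18
y3 = s (x1 - x3) - y1 mod 19 = 9 * (3 - 18) - 7 = 10

2P = (18, 10)


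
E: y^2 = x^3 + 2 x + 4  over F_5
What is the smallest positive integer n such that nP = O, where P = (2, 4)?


Compute successive multiples of P until we hit O:
  1P = (2, 4)
  2P = (0, 2)
  3P = (4, 4)
  4P = (4, 1)
  5P = (0, 3)
  6P = (2, 1)
  7P = O

ord(P) = 7


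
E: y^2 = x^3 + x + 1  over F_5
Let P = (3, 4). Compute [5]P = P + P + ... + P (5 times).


k = 5 = 101_2 (binary, LSB first: 101)
Double-and-add from P = (3, 4):
  bit 0 = 1: acc = O + (3, 4) = (3, 4)
  bit 1 = 0: acc unchanged = (3, 4)
  bit 2 = 1: acc = (3, 4) + (4, 3) = (4, 2)

5P = (4, 2)


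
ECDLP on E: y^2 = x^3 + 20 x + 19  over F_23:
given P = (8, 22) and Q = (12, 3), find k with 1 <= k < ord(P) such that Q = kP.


Enumerate multiples of P until we hit Q = (12, 3):
  1P = (8, 22)
  2P = (19, 17)
  3P = (4, 18)
  4P = (12, 20)
  5P = (9, 13)
  6P = (18, 22)
  7P = (20, 1)
  8P = (11, 12)
  9P = (10, 0)
  10P = (11, 11)
  11P = (20, 22)
  12P = (18, 1)
  13P = (9, 10)
  14P = (12, 3)
Match found at i = 14.

k = 14


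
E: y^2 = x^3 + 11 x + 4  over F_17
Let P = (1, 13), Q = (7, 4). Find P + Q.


P != Q, so use the chord formula.
s = (y2 - y1) / (x2 - x1) = (8) / (6) mod 17 = 7
x3 = s^2 - x1 - x2 mod 17 = 7^2 - 1 - 7 = 7
y3 = s (x1 - x3) - y1 mod 17 = 7 * (1 - 7) - 13 = 13

P + Q = (7, 13)


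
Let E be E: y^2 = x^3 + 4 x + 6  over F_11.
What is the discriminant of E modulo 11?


4 a^3 + 27 b^2 = 4*4^3 + 27*6^2 = 256 + 972 = 1228
Delta = -16 * (1228) = -19648
Delta mod 11 = 9

Delta = 9 (mod 11)


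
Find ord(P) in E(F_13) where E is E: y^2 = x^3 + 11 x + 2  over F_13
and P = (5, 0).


Compute successive multiples of P until we hit O:
  1P = (5, 0)
  2P = O

ord(P) = 2


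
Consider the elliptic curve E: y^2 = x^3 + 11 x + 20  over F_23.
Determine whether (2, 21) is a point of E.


Check whether y^2 = x^3 + 11 x + 20 (mod 23) for (x, y) = (2, 21).
LHS: y^2 = 21^2 mod 23 = 4
RHS: x^3 + 11 x + 20 = 2^3 + 11*2 + 20 mod 23 = 4
LHS = RHS

Yes, on the curve


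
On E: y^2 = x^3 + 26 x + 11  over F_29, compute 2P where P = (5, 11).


Doubling: s = (3 x1^2 + a) / (2 y1)
s = (3*5^2 + 26) / (2*11) mod 29 = 27
x3 = s^2 - 2 x1 mod 29 = 27^2 - 2*5 = 23
y3 = s (x1 - x3) - y1 mod 29 = 27 * (5 - 23) - 11 = 25

2P = (23, 25)


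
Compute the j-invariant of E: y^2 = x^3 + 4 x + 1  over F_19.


Delta = -16(4 a^3 + 27 b^2) mod 19 = 13
-1728 * (4 a)^3 = -1728 * (4*4)^3 mod 19 = 11
j = 11 * 13^(-1) mod 19 = 14

j = 14 (mod 19)
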